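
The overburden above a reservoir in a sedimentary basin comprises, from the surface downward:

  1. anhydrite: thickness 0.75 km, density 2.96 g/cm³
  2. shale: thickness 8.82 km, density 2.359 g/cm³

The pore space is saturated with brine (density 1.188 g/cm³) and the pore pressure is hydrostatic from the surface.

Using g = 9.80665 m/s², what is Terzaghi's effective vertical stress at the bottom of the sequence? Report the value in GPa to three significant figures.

Overburden (lithostatic) stress σ_v:
anhydrite: 2960 kg/m³ × 9.80665 m/s² × 750 m = 2.177×10^7 Pa = 21.77 MPa
shale: 2359 kg/m³ × 9.80665 m/s² × 8820 m = 2.040×10^8 Pa = 204.0 MPa
Total = 21.77 + 204.0 = 225.81 MPa
Pore pressure P_p = 1188 kg/m³ × 9.80665 m/s² × 9570 m = 1.115×10^8 Pa = 111.5 MPa
Effective stress σ' = σ_v − P_p = 225.8 − 111.5 = 114.32 MPa = 0.11432 GPa

0.114 GPa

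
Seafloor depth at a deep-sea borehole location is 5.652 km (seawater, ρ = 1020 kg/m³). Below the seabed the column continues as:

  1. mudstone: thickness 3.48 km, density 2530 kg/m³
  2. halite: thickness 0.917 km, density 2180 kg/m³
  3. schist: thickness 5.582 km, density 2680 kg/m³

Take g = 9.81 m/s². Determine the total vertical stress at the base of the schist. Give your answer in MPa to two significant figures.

seawater: 1020 kg/m³ × 9.81 m/s² × 5652 m = 5.656×10^7 Pa = 56.56 MPa
mudstone: 2530 kg/m³ × 9.81 m/s² × 3480 m = 8.637×10^7 Pa = 86.37 MPa
halite: 2180 kg/m³ × 9.81 m/s² × 917 m = 1.961×10^7 Pa = 19.61 MPa
schist: 2680 kg/m³ × 9.81 m/s² × 5582 m = 1.468×10^8 Pa = 146.8 MPa
Total = 56.56 + 86.37 + 19.61 + 146.8 = 309.29 MPa

310 MPa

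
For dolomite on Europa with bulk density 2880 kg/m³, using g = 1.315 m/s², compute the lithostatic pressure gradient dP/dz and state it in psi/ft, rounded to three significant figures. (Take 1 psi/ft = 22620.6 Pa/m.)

dP/dz = ρg = 2880 kg/m³ × 1.315 m/s² = 3787.2 Pa/m
= 3787.2 Pa/m × (1 psi/ft / 22621 Pa/m) = 0.16742 psi/ft

0.167 psi/ft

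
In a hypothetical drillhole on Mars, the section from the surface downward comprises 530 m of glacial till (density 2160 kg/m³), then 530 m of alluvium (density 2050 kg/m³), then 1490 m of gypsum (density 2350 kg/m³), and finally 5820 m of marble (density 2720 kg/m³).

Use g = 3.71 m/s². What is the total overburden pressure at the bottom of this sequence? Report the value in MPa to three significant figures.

80.0 MPa

glacial till: 2160 kg/m³ × 3.71 m/s² × 530 m = 4.247×10^6 Pa = 4.247 MPa
alluvium: 2050 kg/m³ × 3.71 m/s² × 530 m = 4.031×10^6 Pa = 4.031 MPa
gypsum: 2350 kg/m³ × 3.71 m/s² × 1490 m = 1.299×10^7 Pa = 12.99 MPa
marble: 2720 kg/m³ × 3.71 m/s² × 5820 m = 5.873×10^7 Pa = 58.73 MPa
Total = 4.247 + 4.031 + 12.99 + 58.73 = 79.999 MPa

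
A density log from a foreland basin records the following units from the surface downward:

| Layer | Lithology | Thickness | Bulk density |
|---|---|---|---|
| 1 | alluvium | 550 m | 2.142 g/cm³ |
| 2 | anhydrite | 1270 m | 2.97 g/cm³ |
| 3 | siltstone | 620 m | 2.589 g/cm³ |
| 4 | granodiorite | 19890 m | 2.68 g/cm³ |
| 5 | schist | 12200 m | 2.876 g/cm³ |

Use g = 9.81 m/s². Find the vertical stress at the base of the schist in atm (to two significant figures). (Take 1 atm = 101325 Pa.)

9200 atm

alluvium: 2142 kg/m³ × 9.81 m/s² × 550 m = 1.156×10^7 Pa = 114.1 atm
anhydrite: 2970 kg/m³ × 9.81 m/s² × 1270 m = 3.700×10^7 Pa = 365.2 atm
siltstone: 2589 kg/m³ × 9.81 m/s² × 620 m = 1.575×10^7 Pa = 155.4 atm
granodiorite: 2680 kg/m³ × 9.81 m/s² × 19890 m = 5.229×10^8 Pa = 5161 atm
schist: 2876 kg/m³ × 9.81 m/s² × 12200 m = 3.442×10^8 Pa = 3397 atm
Total = 114.1 + 365.2 + 155.4 + 5161 + 3397 = 9192.6 atm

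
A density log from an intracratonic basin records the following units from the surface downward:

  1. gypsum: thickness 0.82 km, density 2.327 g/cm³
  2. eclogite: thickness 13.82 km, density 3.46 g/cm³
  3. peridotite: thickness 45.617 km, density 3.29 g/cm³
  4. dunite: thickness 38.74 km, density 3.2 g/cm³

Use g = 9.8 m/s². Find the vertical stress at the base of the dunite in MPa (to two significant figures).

gypsum: 2327 kg/m³ × 9.8 m/s² × 820 m = 1.870×10^7 Pa = 18.70 MPa
eclogite: 3460 kg/m³ × 9.8 m/s² × 13820 m = 4.686×10^8 Pa = 468.6 MPa
peridotite: 3290 kg/m³ × 9.8 m/s² × 45617 m = 1.471×10^9 Pa = 1471 MPa
dunite: 3200 kg/m³ × 9.8 m/s² × 38740 m = 1.215×10^9 Pa = 1215 MPa
Total = 18.70 + 468.6 + 1471 + 1215 = 3173.0 MPa

3200 MPa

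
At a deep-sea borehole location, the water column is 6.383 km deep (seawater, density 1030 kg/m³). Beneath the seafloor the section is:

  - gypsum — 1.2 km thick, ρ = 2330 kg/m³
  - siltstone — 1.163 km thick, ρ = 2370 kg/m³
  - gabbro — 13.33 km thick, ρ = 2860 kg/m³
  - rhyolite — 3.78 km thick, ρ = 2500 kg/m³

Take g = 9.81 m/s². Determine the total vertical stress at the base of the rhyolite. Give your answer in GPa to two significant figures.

0.59 GPa

seawater: 1030 kg/m³ × 9.81 m/s² × 6383 m = 6.450×10^7 Pa = 0.06450 GPa
gypsum: 2330 kg/m³ × 9.81 m/s² × 1200 m = 2.743×10^7 Pa = 0.02743 GPa
siltstone: 2370 kg/m³ × 9.81 m/s² × 1163 m = 2.704×10^7 Pa = 0.02704 GPa
gabbro: 2860 kg/m³ × 9.81 m/s² × 13330 m = 3.740×10^8 Pa = 0.3740 GPa
rhyolite: 2500 kg/m³ × 9.81 m/s² × 3780 m = 9.270×10^7 Pa = 0.09270 GPa
Total = 0.06450 + 0.02743 + 0.02704 + 0.3740 + 0.09270 = 0.58566 GPa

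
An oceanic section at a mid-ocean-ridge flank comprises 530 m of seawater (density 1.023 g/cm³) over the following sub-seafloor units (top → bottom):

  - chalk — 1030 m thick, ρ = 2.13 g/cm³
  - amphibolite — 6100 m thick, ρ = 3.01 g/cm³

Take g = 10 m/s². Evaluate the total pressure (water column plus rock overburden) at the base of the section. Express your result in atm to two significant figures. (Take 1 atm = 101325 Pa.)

seawater: 1023 kg/m³ × 10 m/s² × 530 m = 5.422×10^6 Pa = 53.51 atm
chalk: 2130 kg/m³ × 10 m/s² × 1030 m = 2.194×10^7 Pa = 216.5 atm
amphibolite: 3010 kg/m³ × 10 m/s² × 6100 m = 1.836×10^8 Pa = 1812 atm
Total = 53.51 + 216.5 + 1812 = 2082.1 atm

2100 atm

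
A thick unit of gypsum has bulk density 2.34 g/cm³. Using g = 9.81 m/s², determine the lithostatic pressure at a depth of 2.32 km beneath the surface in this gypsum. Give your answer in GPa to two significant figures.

0.053 GPa

gypsum: 2340 kg/m³ × 9.81 m/s² × 2320 m = 5.326×10^7 Pa = 0.05326 GPa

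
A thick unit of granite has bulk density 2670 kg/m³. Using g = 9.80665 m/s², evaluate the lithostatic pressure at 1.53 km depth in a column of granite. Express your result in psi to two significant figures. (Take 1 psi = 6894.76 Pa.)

5800 psi

granite: 2670 kg/m³ × 9.80665 m/s² × 1530 m = 4.006×10^7 Pa = 5810 psi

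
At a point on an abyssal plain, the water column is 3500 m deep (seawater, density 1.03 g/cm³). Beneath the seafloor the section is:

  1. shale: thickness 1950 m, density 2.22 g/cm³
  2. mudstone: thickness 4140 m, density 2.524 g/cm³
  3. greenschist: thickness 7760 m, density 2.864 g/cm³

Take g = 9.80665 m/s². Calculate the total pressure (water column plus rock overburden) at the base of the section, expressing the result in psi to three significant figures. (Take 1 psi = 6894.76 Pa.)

seawater: 1030 kg/m³ × 9.80665 m/s² × 3500 m = 3.535×10^7 Pa = 5128 psi
shale: 2220 kg/m³ × 9.80665 m/s² × 1950 m = 4.245×10^7 Pa = 6157 psi
mudstone: 2524 kg/m³ × 9.80665 m/s² × 4140 m = 1.025×10^8 Pa = 14862 psi
greenschist: 2864 kg/m³ × 9.80665 m/s² × 7760 m = 2.179×10^8 Pa = 31611 psi
Total = 5128 + 6157 + 14862 + 31611 = 57758 psi

57800 psi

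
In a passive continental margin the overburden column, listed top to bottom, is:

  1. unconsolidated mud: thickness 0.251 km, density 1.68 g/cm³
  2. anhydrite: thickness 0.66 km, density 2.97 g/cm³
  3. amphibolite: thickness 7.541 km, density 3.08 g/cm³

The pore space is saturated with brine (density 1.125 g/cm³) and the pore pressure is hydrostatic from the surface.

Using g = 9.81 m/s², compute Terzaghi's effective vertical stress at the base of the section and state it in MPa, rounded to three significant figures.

Overburden (lithostatic) stress σ_v:
unconsolidated mud: 1680 kg/m³ × 9.81 m/s² × 251 m = 4.137×10^6 Pa = 4.137 MPa
anhydrite: 2970 kg/m³ × 9.81 m/s² × 660 m = 1.923×10^7 Pa = 19.23 MPa
amphibolite: 3080 kg/m³ × 9.81 m/s² × 7541 m = 2.278×10^8 Pa = 227.8 MPa
Total = 4.137 + 19.23 + 227.8 = 251.22 MPa
Pore pressure P_p = 1125 kg/m³ × 9.81 m/s² × 8452 m = 9.328×10^7 Pa = 93.28 MPa
Effective stress σ' = σ_v − P_p = 251.2 − 93.28 = 157.94 MPa

158 MPa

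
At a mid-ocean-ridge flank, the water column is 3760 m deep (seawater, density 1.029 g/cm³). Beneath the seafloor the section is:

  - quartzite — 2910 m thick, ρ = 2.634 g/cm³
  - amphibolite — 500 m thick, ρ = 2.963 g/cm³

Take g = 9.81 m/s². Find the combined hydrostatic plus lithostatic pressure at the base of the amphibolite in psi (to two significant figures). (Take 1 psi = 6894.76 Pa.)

seawater: 1029 kg/m³ × 9.81 m/s² × 3760 m = 3.796×10^7 Pa = 5505 psi
quartzite: 2634 kg/m³ × 9.81 m/s² × 2910 m = 7.519×10^7 Pa = 10906 psi
amphibolite: 2963 kg/m³ × 9.81 m/s² × 500 m = 1.453×10^7 Pa = 2108 psi
Total = 5505 + 10906 + 2108 = 18519 psi

19000 psi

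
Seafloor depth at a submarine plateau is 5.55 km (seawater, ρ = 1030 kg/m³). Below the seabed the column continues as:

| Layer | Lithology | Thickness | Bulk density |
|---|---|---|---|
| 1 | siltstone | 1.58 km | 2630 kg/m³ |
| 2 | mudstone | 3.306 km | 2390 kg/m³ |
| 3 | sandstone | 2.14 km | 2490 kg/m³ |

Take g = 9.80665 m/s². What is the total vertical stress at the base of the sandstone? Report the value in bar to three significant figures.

2270 bar

seawater: 1030 kg/m³ × 9.80665 m/s² × 5550 m = 5.606×10^7 Pa = 560.6 bar
siltstone: 2630 kg/m³ × 9.80665 m/s² × 1580 m = 4.075×10^7 Pa = 407.5 bar
mudstone: 2390 kg/m³ × 9.80665 m/s² × 3306 m = 7.749×10^7 Pa = 774.9 bar
sandstone: 2490 kg/m³ × 9.80665 m/s² × 2140 m = 5.226×10^7 Pa = 522.6 bar
Total = 560.6 + 407.5 + 774.9 + 522.6 = 2265.5 bar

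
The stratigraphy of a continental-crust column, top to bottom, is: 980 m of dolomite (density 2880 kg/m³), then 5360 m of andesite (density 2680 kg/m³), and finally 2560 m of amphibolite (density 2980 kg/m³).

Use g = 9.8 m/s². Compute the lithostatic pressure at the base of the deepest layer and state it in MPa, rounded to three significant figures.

dolomite: 2880 kg/m³ × 9.8 m/s² × 980 m = 2.766×10^7 Pa = 27.66 MPa
andesite: 2680 kg/m³ × 9.8 m/s² × 5360 m = 1.408×10^8 Pa = 140.8 MPa
amphibolite: 2980 kg/m³ × 9.8 m/s² × 2560 m = 7.476×10^7 Pa = 74.76 MPa
Total = 27.66 + 140.8 + 74.76 = 243.20 MPa

243 MPa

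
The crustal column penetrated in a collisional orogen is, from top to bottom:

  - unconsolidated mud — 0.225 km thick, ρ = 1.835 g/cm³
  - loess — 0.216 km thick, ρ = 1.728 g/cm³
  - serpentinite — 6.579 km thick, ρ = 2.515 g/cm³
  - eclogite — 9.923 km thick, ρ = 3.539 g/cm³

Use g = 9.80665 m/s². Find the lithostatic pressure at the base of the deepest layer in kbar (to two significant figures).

unconsolidated mud: 1835 kg/m³ × 9.80665 m/s² × 225 m = 4.049×10^6 Pa = 0.04049 kbar
loess: 1728 kg/m³ × 9.80665 m/s² × 216 m = 3.660×10^6 Pa = 0.03660 kbar
serpentinite: 2515 kg/m³ × 9.80665 m/s² × 6579 m = 1.623×10^8 Pa = 1.623 kbar
eclogite: 3539 kg/m³ × 9.80665 m/s² × 9923 m = 3.444×10^8 Pa = 3.444 kbar
Total = 0.04049 + 0.03660 + 1.623 + 3.444 = 5.1436 kbar

5.1 kbar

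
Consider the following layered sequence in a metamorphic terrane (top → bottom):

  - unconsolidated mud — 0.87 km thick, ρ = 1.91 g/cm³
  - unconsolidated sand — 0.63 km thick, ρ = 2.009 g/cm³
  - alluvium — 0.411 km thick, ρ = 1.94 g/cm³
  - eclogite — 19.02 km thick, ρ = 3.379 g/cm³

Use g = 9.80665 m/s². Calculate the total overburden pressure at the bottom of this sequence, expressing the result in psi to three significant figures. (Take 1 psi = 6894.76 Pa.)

unconsolidated mud: 1910 kg/m³ × 9.80665 m/s² × 870 m = 1.630×10^7 Pa = 2363 psi
unconsolidated sand: 2009 kg/m³ × 9.80665 m/s² × 630 m = 1.241×10^7 Pa = 1800 psi
alluvium: 1940 kg/m³ × 9.80665 m/s² × 411 m = 7.819×10^6 Pa = 1134 psi
eclogite: 3379 kg/m³ × 9.80665 m/s² × 19020 m = 6.303×10^8 Pa = 91411 psi
Total = 2363 + 1800 + 1134 + 91411 = 96709 psi

96700 psi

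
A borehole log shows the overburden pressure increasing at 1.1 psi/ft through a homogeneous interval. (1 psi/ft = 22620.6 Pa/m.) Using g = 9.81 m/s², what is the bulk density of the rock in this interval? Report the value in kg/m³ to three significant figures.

ρ = (dP/dz)/g = 1.1 psi/ft / 9.81 m/s² = 24883 Pa/m / 9.81 m/s² = 2536.5 kg/m³

2540 kg/m³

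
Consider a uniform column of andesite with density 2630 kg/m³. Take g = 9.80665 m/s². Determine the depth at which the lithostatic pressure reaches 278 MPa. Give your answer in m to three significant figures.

h = P/(ρg) = 278 MPa / (2630 kg/m³ × 9.80665 m/s²) = 2.780×10^8 Pa / 25791 Pa/m = 10779 m

10800 m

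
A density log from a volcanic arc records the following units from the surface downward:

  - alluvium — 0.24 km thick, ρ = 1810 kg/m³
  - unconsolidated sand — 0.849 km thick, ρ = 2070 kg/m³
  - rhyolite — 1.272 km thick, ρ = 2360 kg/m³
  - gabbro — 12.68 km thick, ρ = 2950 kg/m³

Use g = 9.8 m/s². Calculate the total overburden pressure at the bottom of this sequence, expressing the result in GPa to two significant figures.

0.42 GPa

alluvium: 1810 kg/m³ × 9.8 m/s² × 240 m = 4.257×10^6 Pa = 4.257×10^-3 GPa
unconsolidated sand: 2070 kg/m³ × 9.8 m/s² × 849 m = 1.722×10^7 Pa = 0.01722 GPa
rhyolite: 2360 kg/m³ × 9.8 m/s² × 1272 m = 2.942×10^7 Pa = 0.02942 GPa
gabbro: 2950 kg/m³ × 9.8 m/s² × 12680 m = 3.666×10^8 Pa = 0.3666 GPa
Total = 4.257×10^-3 + 0.01722 + 0.02942 + 0.3666 = 0.41748 GPa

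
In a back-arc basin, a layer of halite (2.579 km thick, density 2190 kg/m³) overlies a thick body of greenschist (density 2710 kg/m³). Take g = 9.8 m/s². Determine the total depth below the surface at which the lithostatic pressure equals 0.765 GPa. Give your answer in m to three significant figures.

Pressure at base of upper layers: 2190×9.8×2579 = 5.535×10^7 Pa = 0.05535 GPa
Remaining pressure to be supplied by greenschist: 7.650×10^8 − 5.535×10^7 = 7.096×10^8 Pa
Additional depth in greenschist = 7.096×10^8 Pa / (2710 kg/m³ × 9.8 m/s²) = 26721 m
Total depth = 2579 m + 26721 m = 29300 m

29300 m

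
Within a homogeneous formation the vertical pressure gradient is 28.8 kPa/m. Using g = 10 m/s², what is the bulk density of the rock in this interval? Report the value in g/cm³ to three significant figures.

ρ = (dP/dz)/g = 28.8 kPa/m / 10 m/s² = 28800 Pa/m / 10 m/s² = 2880.0 kg/m³
= 2.880 g/cm³

2.88 g/cm³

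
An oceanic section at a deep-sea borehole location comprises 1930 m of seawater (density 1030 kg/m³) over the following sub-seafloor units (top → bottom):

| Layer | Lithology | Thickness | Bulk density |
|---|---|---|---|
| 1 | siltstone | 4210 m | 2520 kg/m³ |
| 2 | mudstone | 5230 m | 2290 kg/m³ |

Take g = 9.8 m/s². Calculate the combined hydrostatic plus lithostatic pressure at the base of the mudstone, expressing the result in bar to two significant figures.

2400 bar

seawater: 1030 kg/m³ × 9.8 m/s² × 1930 m = 1.948×10^7 Pa = 194.8 bar
siltstone: 2520 kg/m³ × 9.8 m/s² × 4210 m = 1.040×10^8 Pa = 1040 bar
mudstone: 2290 kg/m³ × 9.8 m/s² × 5230 m = 1.174×10^8 Pa = 1174 bar
Total = 194.8 + 1040 + 1174 = 2408.2 bar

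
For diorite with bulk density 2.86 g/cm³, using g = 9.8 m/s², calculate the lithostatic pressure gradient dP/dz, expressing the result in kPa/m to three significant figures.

28.0 kPa/m

dP/dz = ρg = 2860 kg/m³ × 9.8 m/s² = 28028 Pa/m
= 28028 Pa/m × (1 kPa/m / 1000.0 Pa/m) = 28.028 kPa/m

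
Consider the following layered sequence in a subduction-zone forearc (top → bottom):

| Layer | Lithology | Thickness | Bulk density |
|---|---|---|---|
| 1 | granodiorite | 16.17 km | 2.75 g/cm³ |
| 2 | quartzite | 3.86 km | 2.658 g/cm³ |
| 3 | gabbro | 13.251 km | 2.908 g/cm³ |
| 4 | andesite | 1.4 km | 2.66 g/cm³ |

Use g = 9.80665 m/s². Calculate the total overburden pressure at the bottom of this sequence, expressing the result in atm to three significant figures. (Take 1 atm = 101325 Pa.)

9390 atm

granodiorite: 2750 kg/m³ × 9.80665 m/s² × 16170 m = 4.361×10^8 Pa = 4304 atm
quartzite: 2658 kg/m³ × 9.80665 m/s² × 3860 m = 1.006×10^8 Pa = 993.0 atm
gabbro: 2908 kg/m³ × 9.80665 m/s² × 13251 m = 3.779×10^8 Pa = 3729 atm
andesite: 2660 kg/m³ × 9.80665 m/s² × 1400 m = 3.652×10^7 Pa = 360.4 atm
Total = 4304 + 993.0 + 3729 + 360.4 = 9386.6 atm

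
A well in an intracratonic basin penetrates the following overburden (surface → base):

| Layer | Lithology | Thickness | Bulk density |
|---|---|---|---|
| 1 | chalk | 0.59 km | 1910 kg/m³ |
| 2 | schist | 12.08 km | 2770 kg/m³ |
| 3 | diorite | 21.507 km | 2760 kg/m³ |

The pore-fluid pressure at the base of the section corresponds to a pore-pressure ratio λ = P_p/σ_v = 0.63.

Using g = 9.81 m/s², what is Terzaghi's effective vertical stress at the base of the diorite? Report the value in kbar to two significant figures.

Overburden (lithostatic) stress σ_v:
chalk: 1910 kg/m³ × 9.81 m/s² × 590 m = 1.105×10^7 Pa = 11.05 MPa
schist: 2770 kg/m³ × 9.81 m/s² × 12080 m = 3.283×10^8 Pa = 328.3 MPa
diorite: 2760 kg/m³ × 9.81 m/s² × 21507 m = 5.823×10^8 Pa = 582.3 MPa
Total = 11.05 + 328.3 + 582.3 = 921.63 MPa
Pore pressure P_p = λ·σ_v = 0.63 × 921.6 MPa = 580.6 MPa
Effective stress σ' = σ_v − P_p = 921.6 − 580.6 = 341.00 MPa = 3.4100 kbar

3.4 kbar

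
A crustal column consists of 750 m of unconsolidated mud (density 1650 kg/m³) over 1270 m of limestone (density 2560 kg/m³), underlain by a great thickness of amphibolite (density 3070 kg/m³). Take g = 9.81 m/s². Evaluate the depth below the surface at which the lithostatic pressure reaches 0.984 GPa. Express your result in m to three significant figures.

33200 m

Pressure at base of upper layers: 1650×9.81×750 + 2560×9.81×1270 = 4.403×10^7 Pa = 0.04403 GPa
Remaining pressure to be supplied by amphibolite: 9.840×10^8 − 4.403×10^7 = 9.400×10^8 Pa
Additional depth in amphibolite = 9.400×10^8 Pa / (3070 kg/m³ × 9.81 m/s²) = 31211 m
Total depth = 2020 m + 31211 m = 33231 m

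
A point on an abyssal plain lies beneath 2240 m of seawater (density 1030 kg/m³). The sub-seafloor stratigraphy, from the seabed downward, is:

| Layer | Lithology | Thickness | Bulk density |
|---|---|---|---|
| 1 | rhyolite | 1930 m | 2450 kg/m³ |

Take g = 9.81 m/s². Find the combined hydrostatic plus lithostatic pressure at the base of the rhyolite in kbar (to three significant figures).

seawater: 1030 kg/m³ × 9.81 m/s² × 2240 m = 2.263×10^7 Pa = 0.2263 kbar
rhyolite: 2450 kg/m³ × 9.81 m/s² × 1930 m = 4.639×10^7 Pa = 0.4639 kbar
Total = 0.2263 + 0.4639 = 0.69020 kbar

0.690 kbar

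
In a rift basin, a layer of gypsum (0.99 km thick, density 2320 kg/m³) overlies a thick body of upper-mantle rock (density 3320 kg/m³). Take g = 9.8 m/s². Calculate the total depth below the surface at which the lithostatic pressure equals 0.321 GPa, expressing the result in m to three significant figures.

10200 m

Pressure at base of upper layers: 2320×9.8×990 = 2.251×10^7 Pa = 0.02251 GPa
Remaining pressure to be supplied by upper-mantle rock: 3.210×10^8 − 2.251×10^7 = 2.985×10^8 Pa
Additional depth in upper-mantle rock = 2.985×10^8 Pa / (3320 kg/m³ × 9.8 m/s²) = 9174.2 m
Total depth = 990 m + 9174.2 m = 10164 m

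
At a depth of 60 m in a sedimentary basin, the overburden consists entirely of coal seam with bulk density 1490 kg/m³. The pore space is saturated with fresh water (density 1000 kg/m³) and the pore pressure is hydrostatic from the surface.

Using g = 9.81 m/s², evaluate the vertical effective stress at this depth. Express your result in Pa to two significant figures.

290000 Pa

Overburden (lithostatic) stress σ_v:
coal seam: 1490 kg/m³ × 9.81 m/s² × 60 m = 8.770×10^5 Pa = 0.8770 MPa
Pore pressure P_p = 1000 kg/m³ × 9.81 m/s² × 60 m = 5.886×10^5 Pa = 0.5886 MPa
Effective stress σ' = σ_v − P_p = 0.8770 − 0.5886 = 0.28841 MPa = 2.8841×10^5 Pa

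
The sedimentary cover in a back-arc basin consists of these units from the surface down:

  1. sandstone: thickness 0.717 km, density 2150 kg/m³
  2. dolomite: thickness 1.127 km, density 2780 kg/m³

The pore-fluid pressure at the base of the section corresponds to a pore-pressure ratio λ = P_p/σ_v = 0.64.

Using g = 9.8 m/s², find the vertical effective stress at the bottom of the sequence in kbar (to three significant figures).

0.165 kbar

Overburden (lithostatic) stress σ_v:
sandstone: 2150 kg/m³ × 9.8 m/s² × 717 m = 1.511×10^7 Pa = 15.11 MPa
dolomite: 2780 kg/m³ × 9.8 m/s² × 1127 m = 3.070×10^7 Pa = 30.70 MPa
Total = 15.11 + 30.70 = 45.811 MPa
Pore pressure P_p = λ·σ_v = 0.64 × 45.81 MPa = 29.32 MPa
Effective stress σ' = σ_v − P_p = 45.81 − 29.32 = 16.492 MPa = 0.16492 kbar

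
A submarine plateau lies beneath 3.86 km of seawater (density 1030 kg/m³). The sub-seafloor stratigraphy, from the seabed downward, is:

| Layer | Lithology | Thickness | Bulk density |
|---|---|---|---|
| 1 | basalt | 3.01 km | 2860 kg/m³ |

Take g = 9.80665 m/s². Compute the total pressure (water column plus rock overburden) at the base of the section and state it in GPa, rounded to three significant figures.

seawater: 1030 kg/m³ × 9.80665 m/s² × 3860 m = 3.899×10^7 Pa = 0.03899 GPa
basalt: 2860 kg/m³ × 9.80665 m/s² × 3010 m = 8.442×10^7 Pa = 0.08442 GPa
Total = 0.03899 + 0.08442 = 0.12341 GPa

0.123 GPa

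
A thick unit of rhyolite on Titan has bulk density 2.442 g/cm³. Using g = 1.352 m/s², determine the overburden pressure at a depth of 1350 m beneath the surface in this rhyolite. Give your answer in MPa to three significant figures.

4.46 MPa

rhyolite: 2442 kg/m³ × 1.352 m/s² × 1350 m = 4.457×10^6 Pa = 4.457 MPa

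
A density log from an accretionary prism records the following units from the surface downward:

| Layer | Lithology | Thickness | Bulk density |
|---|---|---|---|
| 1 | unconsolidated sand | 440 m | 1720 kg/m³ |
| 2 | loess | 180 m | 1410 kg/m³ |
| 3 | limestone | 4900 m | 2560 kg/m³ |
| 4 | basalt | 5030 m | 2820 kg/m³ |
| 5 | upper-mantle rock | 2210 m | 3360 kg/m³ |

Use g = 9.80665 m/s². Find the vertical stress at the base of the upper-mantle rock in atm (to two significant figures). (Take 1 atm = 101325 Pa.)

3400 atm

unconsolidated sand: 1720 kg/m³ × 9.80665 m/s² × 440 m = 7.422×10^6 Pa = 73.25 atm
loess: 1410 kg/m³ × 9.80665 m/s² × 180 m = 2.489×10^6 Pa = 24.56 atm
limestone: 2560 kg/m³ × 9.80665 m/s² × 4900 m = 1.230×10^8 Pa = 1214 atm
basalt: 2820 kg/m³ × 9.80665 m/s² × 5030 m = 1.391×10^8 Pa = 1373 atm
upper-mantle rock: 3360 kg/m³ × 9.80665 m/s² × 2210 m = 7.282×10^7 Pa = 718.7 atm
Total = 73.25 + 24.56 + 1214 + 1373 + 718.7 = 3403.4 atm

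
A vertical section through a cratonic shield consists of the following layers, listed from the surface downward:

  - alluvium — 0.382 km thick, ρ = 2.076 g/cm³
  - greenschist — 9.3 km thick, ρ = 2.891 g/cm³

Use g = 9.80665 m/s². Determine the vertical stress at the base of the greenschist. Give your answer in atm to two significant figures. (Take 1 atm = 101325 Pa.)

alluvium: 2076 kg/m³ × 9.80665 m/s² × 382 m = 7.777×10^6 Pa = 76.75 atm
greenschist: 2891 kg/m³ × 9.80665 m/s² × 9300 m = 2.637×10^8 Pa = 2602 atm
Total = 76.75 + 2602 = 2678.9 atm

2700 atm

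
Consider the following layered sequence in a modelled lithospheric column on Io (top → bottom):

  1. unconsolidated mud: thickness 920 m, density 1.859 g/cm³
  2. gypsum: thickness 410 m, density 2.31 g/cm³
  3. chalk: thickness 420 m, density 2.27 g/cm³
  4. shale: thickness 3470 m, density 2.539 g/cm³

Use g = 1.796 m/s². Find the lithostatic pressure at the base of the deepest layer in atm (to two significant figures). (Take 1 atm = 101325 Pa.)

unconsolidated mud: 1859 kg/m³ × 1.796 m/s² × 920 m = 3.072×10^6 Pa = 30.31 atm
gypsum: 2310 kg/m³ × 1.796 m/s² × 410 m = 1.701×10^6 Pa = 16.79 atm
chalk: 2270 kg/m³ × 1.796 m/s² × 420 m = 1.712×10^6 Pa = 16.90 atm
shale: 2539 kg/m³ × 1.796 m/s² × 3470 m = 1.582×10^7 Pa = 156.2 atm
Total = 30.31 + 16.79 + 16.90 + 156.2 = 220.17 atm

220 atm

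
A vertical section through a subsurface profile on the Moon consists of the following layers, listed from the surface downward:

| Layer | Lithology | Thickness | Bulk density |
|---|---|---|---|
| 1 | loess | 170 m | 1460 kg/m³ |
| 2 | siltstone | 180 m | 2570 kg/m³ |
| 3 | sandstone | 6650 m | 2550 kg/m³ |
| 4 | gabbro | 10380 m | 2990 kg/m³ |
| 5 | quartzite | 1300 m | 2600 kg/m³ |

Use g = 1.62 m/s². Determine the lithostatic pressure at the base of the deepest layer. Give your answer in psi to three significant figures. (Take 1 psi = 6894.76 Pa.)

loess: 1460 kg/m³ × 1.62 m/s² × 170 m = 4.021×10^5 Pa = 58.32 psi
siltstone: 2570 kg/m³ × 1.62 m/s² × 180 m = 7.494×10^5 Pa = 108.7 psi
sandstone: 2550 kg/m³ × 1.62 m/s² × 6650 m = 2.747×10^7 Pa = 3984 psi
gabbro: 2990 kg/m³ × 1.62 m/s² × 10380 m = 5.028×10^7 Pa = 7292 psi
quartzite: 2600 kg/m³ × 1.62 m/s² × 1300 m = 5.476×10^6 Pa = 794.2 psi
Total = 58.32 + 108.7 + 3984 + 7292 + 794.2 = 12238 psi

12200 psi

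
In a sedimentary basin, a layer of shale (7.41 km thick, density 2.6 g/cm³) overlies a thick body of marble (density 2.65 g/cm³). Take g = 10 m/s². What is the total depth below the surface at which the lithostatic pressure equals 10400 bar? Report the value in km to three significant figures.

Pressure at base of upper layers: 2600×10×7410 = 1.927×10^8 Pa = 1927 bar
Remaining pressure to be supplied by marble: 1.040×10^9 − 1.927×10^8 = 8.473×10^8 Pa
Additional depth in marble = 8.473×10^8 Pa / (2650 kg/m³ × 10 m/s²) = 31975 m
Total depth = 7410 m + 31975 m = 39385 m
= 39.385 km

39.4 km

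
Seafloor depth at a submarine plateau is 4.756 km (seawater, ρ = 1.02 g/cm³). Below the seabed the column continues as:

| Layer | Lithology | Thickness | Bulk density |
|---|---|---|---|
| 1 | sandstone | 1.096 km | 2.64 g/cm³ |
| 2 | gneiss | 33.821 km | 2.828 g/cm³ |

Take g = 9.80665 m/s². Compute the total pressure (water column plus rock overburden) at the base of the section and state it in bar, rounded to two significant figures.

10000 bar

seawater: 1020 kg/m³ × 9.80665 m/s² × 4756 m = 4.757×10^7 Pa = 475.7 bar
sandstone: 2640 kg/m³ × 9.80665 m/s² × 1096 m = 2.837×10^7 Pa = 283.7 bar
gneiss: 2828 kg/m³ × 9.80665 m/s² × 33821 m = 9.380×10^8 Pa = 9380 bar
Total = 475.7 + 283.7 + 9380 = 10139 bar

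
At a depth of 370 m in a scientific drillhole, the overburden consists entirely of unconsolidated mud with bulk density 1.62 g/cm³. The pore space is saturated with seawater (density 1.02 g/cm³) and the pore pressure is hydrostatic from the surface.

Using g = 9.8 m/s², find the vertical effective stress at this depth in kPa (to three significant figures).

2180 kPa

Overburden (lithostatic) stress σ_v:
unconsolidated mud: 1620 kg/m³ × 9.8 m/s² × 370 m = 5.874×10^6 Pa = 5.874 MPa
Pore pressure P_p = 1020 kg/m³ × 9.8 m/s² × 370 m = 3.699×10^6 Pa = 3.699 MPa
Effective stress σ' = σ_v − P_p = 5.874 − 3.699 = 2.1756 MPa = 2175.6 kPa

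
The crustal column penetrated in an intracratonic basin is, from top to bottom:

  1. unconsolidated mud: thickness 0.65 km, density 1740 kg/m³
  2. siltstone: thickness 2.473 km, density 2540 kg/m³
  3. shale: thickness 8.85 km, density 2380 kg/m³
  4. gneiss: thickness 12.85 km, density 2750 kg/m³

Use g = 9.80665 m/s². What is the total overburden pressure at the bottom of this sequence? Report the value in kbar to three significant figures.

6.26 kbar

unconsolidated mud: 1740 kg/m³ × 9.80665 m/s² × 650 m = 1.109×10^7 Pa = 0.1109 kbar
siltstone: 2540 kg/m³ × 9.80665 m/s² × 2473 m = 6.160×10^7 Pa = 0.6160 kbar
shale: 2380 kg/m³ × 9.80665 m/s² × 8850 m = 2.066×10^8 Pa = 2.066 kbar
gneiss: 2750 kg/m³ × 9.80665 m/s² × 12850 m = 3.465×10^8 Pa = 3.465 kbar
Total = 0.1109 + 0.6160 + 2.066 + 3.465 = 6.2579 kbar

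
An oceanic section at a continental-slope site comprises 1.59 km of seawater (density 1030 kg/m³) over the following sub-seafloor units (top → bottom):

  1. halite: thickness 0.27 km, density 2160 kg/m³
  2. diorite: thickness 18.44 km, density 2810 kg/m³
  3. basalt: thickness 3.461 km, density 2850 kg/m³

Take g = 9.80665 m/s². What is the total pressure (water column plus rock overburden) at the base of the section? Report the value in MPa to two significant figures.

630 MPa

seawater: 1030 kg/m³ × 9.80665 m/s² × 1590 m = 1.606×10^7 Pa = 16.06 MPa
halite: 2160 kg/m³ × 9.80665 m/s² × 270 m = 5.719×10^6 Pa = 5.719 MPa
diorite: 2810 kg/m³ × 9.80665 m/s² × 18440 m = 5.081×10^8 Pa = 508.1 MPa
basalt: 2850 kg/m³ × 9.80665 m/s² × 3461 m = 9.673×10^7 Pa = 96.73 MPa
Total = 16.06 + 5.719 + 508.1 + 96.73 = 626.66 MPa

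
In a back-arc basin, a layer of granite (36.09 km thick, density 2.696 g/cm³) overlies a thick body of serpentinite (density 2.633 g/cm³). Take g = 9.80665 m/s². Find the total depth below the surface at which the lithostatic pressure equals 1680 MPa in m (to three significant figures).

Pressure at base of upper layers: 2696×9.80665×36090 = 9.542×10^8 Pa = 954.2 MPa
Remaining pressure to be supplied by serpentinite: 1.680×10^9 − 9.542×10^8 = 7.258×10^8 Pa
Additional depth in serpentinite = 7.258×10^8 Pa / (2633 kg/m³ × 9.80665 m/s²) = 28110 m
Total depth = 36090 m + 28110 m = 64200 m

64200 m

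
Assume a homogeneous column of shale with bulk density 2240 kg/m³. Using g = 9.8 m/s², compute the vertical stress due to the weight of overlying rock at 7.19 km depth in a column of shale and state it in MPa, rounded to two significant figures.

160 MPa

shale: 2240 kg/m³ × 9.8 m/s² × 7190 m = 1.578×10^8 Pa = 157.8 MPa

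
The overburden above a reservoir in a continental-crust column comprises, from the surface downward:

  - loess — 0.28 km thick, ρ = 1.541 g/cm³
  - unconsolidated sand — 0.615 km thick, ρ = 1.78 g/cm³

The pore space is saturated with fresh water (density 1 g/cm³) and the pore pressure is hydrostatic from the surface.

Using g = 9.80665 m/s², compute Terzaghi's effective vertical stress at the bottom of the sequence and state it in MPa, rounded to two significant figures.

6.2 MPa

Overburden (lithostatic) stress σ_v:
loess: 1541 kg/m³ × 9.80665 m/s² × 280 m = 4.231×10^6 Pa = 4.231 MPa
unconsolidated sand: 1780 kg/m³ × 9.80665 m/s² × 615 m = 1.074×10^7 Pa = 10.74 MPa
Total = 4.231 + 10.74 = 14.967 MPa
Pore pressure P_p = 1000 kg/m³ × 9.80665 m/s² × 895 m = 8.777×10^6 Pa = 8.777 MPa
Effective stress σ' = σ_v − P_p = 14.97 − 8.777 = 6.1898 MPa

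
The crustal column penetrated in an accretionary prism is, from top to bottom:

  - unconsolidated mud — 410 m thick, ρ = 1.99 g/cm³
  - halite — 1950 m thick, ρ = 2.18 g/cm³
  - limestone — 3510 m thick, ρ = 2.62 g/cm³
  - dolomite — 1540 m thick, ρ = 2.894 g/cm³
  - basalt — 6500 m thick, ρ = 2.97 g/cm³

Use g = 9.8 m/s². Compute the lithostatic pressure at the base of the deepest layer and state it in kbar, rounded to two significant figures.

unconsolidated mud: 1990 kg/m³ × 9.8 m/s² × 410 m = 7.996×10^6 Pa = 0.07996 kbar
halite: 2180 kg/m³ × 9.8 m/s² × 1950 m = 4.166×10^7 Pa = 0.4166 kbar
limestone: 2620 kg/m³ × 9.8 m/s² × 3510 m = 9.012×10^7 Pa = 0.9012 kbar
dolomite: 2894 kg/m³ × 9.8 m/s² × 1540 m = 4.368×10^7 Pa = 0.4368 kbar
basalt: 2970 kg/m³ × 9.8 m/s² × 6500 m = 1.892×10^8 Pa = 1.892 kbar
Total = 0.07996 + 0.4166 + 0.9012 + 0.4368 + 1.892 = 3.7264 kbar

3.7 kbar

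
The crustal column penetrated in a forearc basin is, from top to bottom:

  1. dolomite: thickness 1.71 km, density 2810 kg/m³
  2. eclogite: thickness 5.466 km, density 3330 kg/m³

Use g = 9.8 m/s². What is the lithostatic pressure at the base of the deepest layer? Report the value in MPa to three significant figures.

dolomite: 2810 kg/m³ × 9.8 m/s² × 1710 m = 4.709×10^7 Pa = 47.09 MPa
eclogite: 3330 kg/m³ × 9.8 m/s² × 5466 m = 1.784×10^8 Pa = 178.4 MPa
Total = 47.09 + 178.4 = 225.47 MPa

225 MPa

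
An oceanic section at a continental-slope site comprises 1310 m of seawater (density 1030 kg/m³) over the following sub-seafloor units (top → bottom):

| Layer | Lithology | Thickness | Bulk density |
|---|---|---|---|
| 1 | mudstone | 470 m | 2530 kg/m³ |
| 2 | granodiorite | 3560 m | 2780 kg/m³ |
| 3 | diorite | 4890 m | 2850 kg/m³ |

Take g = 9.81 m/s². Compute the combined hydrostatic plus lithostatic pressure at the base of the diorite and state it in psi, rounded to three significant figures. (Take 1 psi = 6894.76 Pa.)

seawater: 1030 kg/m³ × 9.81 m/s² × 1310 m = 1.324×10^7 Pa = 1920 psi
mudstone: 2530 kg/m³ × 9.81 m/s² × 470 m = 1.167×10^7 Pa = 1692 psi
granodiorite: 2780 kg/m³ × 9.81 m/s² × 3560 m = 9.709×10^7 Pa = 14081 psi
diorite: 2850 kg/m³ × 9.81 m/s² × 4890 m = 1.367×10^8 Pa = 19829 psi
Total = 1920 + 1692 + 14081 + 19829 = 37522 psi

37500 psi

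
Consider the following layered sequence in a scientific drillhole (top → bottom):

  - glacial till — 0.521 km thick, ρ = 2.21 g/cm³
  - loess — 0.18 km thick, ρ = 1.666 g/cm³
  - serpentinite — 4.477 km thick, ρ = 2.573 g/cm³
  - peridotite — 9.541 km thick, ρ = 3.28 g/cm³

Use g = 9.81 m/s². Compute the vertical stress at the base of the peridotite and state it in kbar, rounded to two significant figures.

4.3 kbar

glacial till: 2210 kg/m³ × 9.81 m/s² × 521 m = 1.130×10^7 Pa = 0.1130 kbar
loess: 1666 kg/m³ × 9.81 m/s² × 180 m = 2.942×10^6 Pa = 0.02942 kbar
serpentinite: 2573 kg/m³ × 9.81 m/s² × 4477 m = 1.130×10^8 Pa = 1.130 kbar
peridotite: 3280 kg/m³ × 9.81 m/s² × 9541 m = 3.070×10^8 Pa = 3.070 kbar
Total = 0.1130 + 0.02942 + 1.130 + 3.070 = 4.3424 kbar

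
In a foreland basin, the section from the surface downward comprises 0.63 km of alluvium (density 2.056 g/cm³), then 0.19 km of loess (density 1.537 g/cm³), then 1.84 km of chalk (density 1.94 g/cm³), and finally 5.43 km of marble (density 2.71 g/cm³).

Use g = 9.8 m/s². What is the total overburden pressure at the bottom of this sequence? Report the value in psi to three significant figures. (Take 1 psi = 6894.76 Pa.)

28200 psi

alluvium: 2056 kg/m³ × 9.8 m/s² × 630 m = 1.269×10^7 Pa = 1841 psi
loess: 1537 kg/m³ × 9.8 m/s² × 190 m = 2.862×10^6 Pa = 415.1 psi
chalk: 1940 kg/m³ × 9.8 m/s² × 1840 m = 3.498×10^7 Pa = 5074 psi
marble: 2710 kg/m³ × 9.8 m/s² × 5430 m = 1.442×10^8 Pa = 20916 psi
Total = 1841 + 415.1 + 5074 + 20916 = 28246 psi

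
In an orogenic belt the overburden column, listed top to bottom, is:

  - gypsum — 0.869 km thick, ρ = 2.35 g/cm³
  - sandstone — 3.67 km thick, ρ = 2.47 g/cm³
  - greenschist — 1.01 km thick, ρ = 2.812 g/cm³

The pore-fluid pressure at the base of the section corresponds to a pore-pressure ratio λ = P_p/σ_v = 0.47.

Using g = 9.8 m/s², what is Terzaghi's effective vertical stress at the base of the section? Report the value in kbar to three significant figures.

0.724 kbar

Overburden (lithostatic) stress σ_v:
gypsum: 2350 kg/m³ × 9.8 m/s² × 869 m = 2.001×10^7 Pa = 20.01 MPa
sandstone: 2470 kg/m³ × 9.8 m/s² × 3670 m = 8.884×10^7 Pa = 88.84 MPa
greenschist: 2812 kg/m³ × 9.8 m/s² × 1010 m = 2.783×10^7 Pa = 27.83 MPa
Total = 20.01 + 88.84 + 27.83 = 136.68 MPa
Pore pressure P_p = λ·σ_v = 0.47 × 136.7 MPa = 64.24 MPa
Effective stress σ' = σ_v − P_p = 136.7 − 64.24 = 72.442 MPa = 0.72442 kbar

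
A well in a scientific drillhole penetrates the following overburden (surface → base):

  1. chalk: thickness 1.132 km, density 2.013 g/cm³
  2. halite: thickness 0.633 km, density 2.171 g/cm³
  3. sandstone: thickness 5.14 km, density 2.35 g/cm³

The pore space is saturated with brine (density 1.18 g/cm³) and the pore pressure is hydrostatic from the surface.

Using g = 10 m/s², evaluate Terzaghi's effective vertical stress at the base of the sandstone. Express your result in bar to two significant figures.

Overburden (lithostatic) stress σ_v:
chalk: 2013 kg/m³ × 10 m/s² × 1132 m = 2.279×10^7 Pa = 22.79 MPa
halite: 2171 kg/m³ × 10 m/s² × 633 m = 1.374×10^7 Pa = 13.74 MPa
sandstone: 2350 kg/m³ × 10 m/s² × 5140 m = 1.208×10^8 Pa = 120.8 MPa
Total = 22.79 + 13.74 + 120.8 = 157.32 MPa
Pore pressure P_p = 1180 kg/m³ × 10 m/s² × 6905 m = 8.148×10^7 Pa = 81.48 MPa
Effective stress σ' = σ_v − P_p = 157.3 − 81.48 = 75.841 MPa = 758.41 bar

760 bar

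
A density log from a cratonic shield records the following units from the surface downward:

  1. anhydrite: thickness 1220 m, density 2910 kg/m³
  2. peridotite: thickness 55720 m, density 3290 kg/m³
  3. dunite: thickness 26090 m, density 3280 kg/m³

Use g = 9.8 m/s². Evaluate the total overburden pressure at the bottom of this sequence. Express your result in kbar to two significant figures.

27 kbar

anhydrite: 2910 kg/m³ × 9.8 m/s² × 1220 m = 3.479×10^7 Pa = 0.3479 kbar
peridotite: 3290 kg/m³ × 9.8 m/s² × 55720 m = 1.797×10^9 Pa = 17.97 kbar
dunite: 3280 kg/m³ × 9.8 m/s² × 26090 m = 8.386×10^8 Pa = 8.386 kbar
Total = 0.3479 + 17.97 + 8.386 = 26.700 kbar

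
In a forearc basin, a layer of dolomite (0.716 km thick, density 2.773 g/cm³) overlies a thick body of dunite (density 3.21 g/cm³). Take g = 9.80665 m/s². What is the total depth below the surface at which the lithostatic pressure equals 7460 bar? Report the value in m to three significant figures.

23800 m

Pressure at base of upper layers: 2773×9.80665×716 = 1.947×10^7 Pa = 194.7 bar
Remaining pressure to be supplied by dunite: 7.460×10^8 − 1.947×10^7 = 7.265×10^8 Pa
Additional depth in dunite = 7.265×10^8 Pa / (3210 kg/m³ × 9.80665 m/s²) = 23080 m
Total depth = 716 m + 23080 m = 23796 m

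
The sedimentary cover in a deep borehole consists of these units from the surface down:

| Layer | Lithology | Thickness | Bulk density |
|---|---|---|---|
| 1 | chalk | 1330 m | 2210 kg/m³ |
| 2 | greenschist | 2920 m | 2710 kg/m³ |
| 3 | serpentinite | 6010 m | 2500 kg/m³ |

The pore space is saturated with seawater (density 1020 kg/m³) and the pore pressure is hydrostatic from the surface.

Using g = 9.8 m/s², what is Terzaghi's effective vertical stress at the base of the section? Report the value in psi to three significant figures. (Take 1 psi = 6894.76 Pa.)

21900 psi

Overburden (lithostatic) stress σ_v:
chalk: 2210 kg/m³ × 9.8 m/s² × 1330 m = 2.881×10^7 Pa = 28.81 MPa
greenschist: 2710 kg/m³ × 9.8 m/s² × 2920 m = 7.755×10^7 Pa = 77.55 MPa
serpentinite: 2500 kg/m³ × 9.8 m/s² × 6010 m = 1.472×10^8 Pa = 147.2 MPa
Total = 28.81 + 77.55 + 147.2 = 253.60 MPa
Pore pressure P_p = 1020 kg/m³ × 9.8 m/s² × 10260 m = 1.026×10^8 Pa = 102.6 MPa
Effective stress σ' = σ_v − P_p = 253.6 − 102.6 = 151.04 MPa = 21907 psi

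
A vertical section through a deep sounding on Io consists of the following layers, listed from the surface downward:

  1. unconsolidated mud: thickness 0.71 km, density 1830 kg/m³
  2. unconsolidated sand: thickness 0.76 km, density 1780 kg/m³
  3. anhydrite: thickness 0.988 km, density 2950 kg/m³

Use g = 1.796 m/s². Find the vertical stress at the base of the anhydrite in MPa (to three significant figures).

unconsolidated mud: 1830 kg/m³ × 1.796 m/s² × 710 m = 2.334×10^6 Pa = 2.334 MPa
unconsolidated sand: 1780 kg/m³ × 1.796 m/s² × 760 m = 2.430×10^6 Pa = 2.430 MPa
anhydrite: 2950 kg/m³ × 1.796 m/s² × 988 m = 5.235×10^6 Pa = 5.235 MPa
Total = 2.334 + 2.430 + 5.235 = 9.9978 MPa

10.0 MPa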